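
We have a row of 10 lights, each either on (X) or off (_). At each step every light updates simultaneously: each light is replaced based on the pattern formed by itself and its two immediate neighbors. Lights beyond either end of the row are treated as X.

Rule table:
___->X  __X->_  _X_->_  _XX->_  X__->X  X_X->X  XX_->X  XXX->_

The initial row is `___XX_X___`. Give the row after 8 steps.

_XX_XX__XX

step 1: XX__XX_XX_
step 2: _XX__XX_XX
step 3: X_XX__XX__
step 4: XX_XX__XX_
step 5: _XX_XX__XX
step 6: X_XX_XX___
step 7: XX_XX_XXX_
step 8: _XX_XX__XX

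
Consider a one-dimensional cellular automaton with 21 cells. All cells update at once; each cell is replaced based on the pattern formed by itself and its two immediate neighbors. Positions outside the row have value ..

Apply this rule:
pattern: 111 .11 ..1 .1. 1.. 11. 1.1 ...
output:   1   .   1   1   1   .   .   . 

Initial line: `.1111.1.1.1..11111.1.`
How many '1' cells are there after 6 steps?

step 1: 1.11..1.1.111.111..11
step 2: 1...111.1..1...1.11..
step 3: 11.1.1..11111.11...1.
step 4: ...1.111.111....1.111
step 5: ..11..1...1.1..11..1.
step 6: .1..1111.11.111..1111
count of 1: 14

14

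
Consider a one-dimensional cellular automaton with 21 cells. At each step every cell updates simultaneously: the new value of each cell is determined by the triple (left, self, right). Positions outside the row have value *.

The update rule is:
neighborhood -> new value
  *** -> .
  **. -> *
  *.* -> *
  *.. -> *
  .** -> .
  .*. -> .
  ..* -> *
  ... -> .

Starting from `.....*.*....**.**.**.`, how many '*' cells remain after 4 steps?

step 1: *...*.*.*..*.**.**.**
step 2: **.*.*.*.**.*.**.**..
step 3: .**.*.*.*.**.*.**.***
step 4: *.**.*.*.*.**.*.**...
count of *: 11

11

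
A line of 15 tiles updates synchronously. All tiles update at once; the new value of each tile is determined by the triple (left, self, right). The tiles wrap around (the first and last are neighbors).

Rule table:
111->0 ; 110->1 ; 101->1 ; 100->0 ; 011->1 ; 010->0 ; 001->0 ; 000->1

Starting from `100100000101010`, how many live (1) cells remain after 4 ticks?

000001110010101
011101010001010
010110100100100
001111000000001
count of 1: 5

5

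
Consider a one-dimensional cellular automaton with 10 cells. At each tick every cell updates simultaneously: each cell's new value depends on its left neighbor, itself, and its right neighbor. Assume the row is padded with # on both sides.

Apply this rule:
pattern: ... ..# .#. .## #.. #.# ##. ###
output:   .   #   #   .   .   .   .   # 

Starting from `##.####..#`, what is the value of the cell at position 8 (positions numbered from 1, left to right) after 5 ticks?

#...##..#.
...#...##.
..##..#...
.#...##..#
.#..#...#.
position 8 holds .

.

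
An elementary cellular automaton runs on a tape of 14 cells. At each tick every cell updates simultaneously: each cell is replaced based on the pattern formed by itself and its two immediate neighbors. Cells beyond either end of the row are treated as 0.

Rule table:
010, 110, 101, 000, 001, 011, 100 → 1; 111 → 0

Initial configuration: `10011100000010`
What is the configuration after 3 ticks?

tick 1: 11110111111111
tick 2: 10011100000001
tick 3: 11110111111111

11110111111111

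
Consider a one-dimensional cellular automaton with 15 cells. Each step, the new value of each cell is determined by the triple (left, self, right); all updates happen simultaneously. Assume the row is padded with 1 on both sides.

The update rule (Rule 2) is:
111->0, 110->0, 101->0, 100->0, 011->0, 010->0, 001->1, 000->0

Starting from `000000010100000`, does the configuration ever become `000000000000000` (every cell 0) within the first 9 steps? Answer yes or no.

step 1: 000000100000001
step 2: 000001000000010
step 3: 000010000000100
step 4: 000100000001001
step 5: 001000000010010
step 6: 010000000100100
step 7: 000000001001001
step 8: 000000010010010
step 9: 000000100100100
step 9 is 000000100100100, still not uniform 0

no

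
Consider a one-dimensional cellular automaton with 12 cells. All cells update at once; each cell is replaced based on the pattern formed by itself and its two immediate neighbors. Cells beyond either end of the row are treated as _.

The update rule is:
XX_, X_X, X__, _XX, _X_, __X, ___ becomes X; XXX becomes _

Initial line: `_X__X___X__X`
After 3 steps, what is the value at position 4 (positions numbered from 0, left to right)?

step 1: XXXXXXXXXXXX
step 2: X__________X
step 3: XXXXXXXXXXXX
position 4 holds X

X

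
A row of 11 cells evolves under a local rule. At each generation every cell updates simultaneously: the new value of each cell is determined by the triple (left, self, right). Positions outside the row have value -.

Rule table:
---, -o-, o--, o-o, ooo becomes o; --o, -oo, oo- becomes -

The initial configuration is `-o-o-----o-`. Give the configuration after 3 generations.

o--ooo-oooo

-ooooooo-oo
--ooooo-o--
o--ooo-oooo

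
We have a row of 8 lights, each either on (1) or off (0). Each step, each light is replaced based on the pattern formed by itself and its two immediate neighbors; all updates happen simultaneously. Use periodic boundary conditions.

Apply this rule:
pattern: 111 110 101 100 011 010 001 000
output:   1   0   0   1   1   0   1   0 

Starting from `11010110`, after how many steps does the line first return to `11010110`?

8

10000100
01001011
00110010
01101101
01001000
10110100
00100011
11010110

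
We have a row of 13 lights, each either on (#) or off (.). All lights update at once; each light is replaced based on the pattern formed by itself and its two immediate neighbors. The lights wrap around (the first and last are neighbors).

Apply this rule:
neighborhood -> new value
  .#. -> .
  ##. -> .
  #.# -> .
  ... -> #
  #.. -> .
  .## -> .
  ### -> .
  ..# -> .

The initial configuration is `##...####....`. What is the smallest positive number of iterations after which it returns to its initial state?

iteration 1: ...#......##.
iteration 2: ##...####....

2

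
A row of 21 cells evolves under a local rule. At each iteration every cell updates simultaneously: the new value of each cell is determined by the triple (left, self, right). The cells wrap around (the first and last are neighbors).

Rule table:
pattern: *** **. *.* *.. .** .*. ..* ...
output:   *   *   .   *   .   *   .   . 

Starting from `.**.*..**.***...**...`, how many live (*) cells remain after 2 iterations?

10

..*.**..*..***...**..
..*..**.**..***...**.
count of *: 10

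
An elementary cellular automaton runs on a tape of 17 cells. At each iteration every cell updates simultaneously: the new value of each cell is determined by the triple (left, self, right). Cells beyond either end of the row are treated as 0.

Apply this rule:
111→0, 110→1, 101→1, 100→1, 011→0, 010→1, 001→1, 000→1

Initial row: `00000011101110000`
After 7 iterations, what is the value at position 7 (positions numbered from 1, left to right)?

iteration 1: 11111100110011111
iteration 2: 00000111011100001
iteration 3: 11111001100111111
iteration 4: 00001110111000001
iteration 5: 11110011001111111
iteration 6: 00011101110000001
iteration 7: 11100110011111111
position 7 holds 1

1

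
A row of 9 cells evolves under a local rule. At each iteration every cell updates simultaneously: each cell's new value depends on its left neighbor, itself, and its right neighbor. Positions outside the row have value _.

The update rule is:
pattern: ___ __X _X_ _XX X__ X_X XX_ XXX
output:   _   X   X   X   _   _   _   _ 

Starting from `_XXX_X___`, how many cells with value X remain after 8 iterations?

iteration 1: XX___X___
iteration 2: X___XX___
iteration 3: X__XX____
iteration 4: X_XX_____
iteration 5: X_X______
iteration 6: X_X______  (fixed point — unchanged through iteration 8)
count of X: 2

2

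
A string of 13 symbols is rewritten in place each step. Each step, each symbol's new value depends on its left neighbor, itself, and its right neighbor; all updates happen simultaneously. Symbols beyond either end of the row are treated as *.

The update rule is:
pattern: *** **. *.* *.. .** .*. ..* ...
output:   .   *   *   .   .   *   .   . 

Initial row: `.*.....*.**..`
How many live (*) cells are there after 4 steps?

2

step 1: **.....**.*..
step 2: .*......***..
step 3: **........*..
step 4: .*........*..
count of *: 2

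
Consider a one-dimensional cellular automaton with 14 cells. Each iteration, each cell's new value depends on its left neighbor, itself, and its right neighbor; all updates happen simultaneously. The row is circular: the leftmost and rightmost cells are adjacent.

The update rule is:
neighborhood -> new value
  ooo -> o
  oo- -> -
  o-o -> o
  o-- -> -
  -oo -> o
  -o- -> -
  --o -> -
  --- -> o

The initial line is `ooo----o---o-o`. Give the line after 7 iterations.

iteration 1: oo--oo---o--oo
iteration 2: o---o--o----oo
iteration 3: --o------oo-oo
iteration 4: ----oooo-o-oo-
iteration 5: ooo-ooo-o-oo--
iteration 6: oo-ooo-o-oo---
iteration 7: o-ooo-o-oo--o-

o-ooo-o-oo--o-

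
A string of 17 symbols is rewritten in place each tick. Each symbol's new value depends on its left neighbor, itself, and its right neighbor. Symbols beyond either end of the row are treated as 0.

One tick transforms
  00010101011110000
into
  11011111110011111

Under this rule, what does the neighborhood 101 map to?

1

At position 4 the neighborhood is 101; the next row has 1 there.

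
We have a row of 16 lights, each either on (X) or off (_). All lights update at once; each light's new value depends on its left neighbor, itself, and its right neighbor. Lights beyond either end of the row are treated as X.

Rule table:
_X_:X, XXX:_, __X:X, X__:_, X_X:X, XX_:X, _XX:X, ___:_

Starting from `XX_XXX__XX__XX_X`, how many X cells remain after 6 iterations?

iteration 1: _XXX_X_XXX_XXXXX
iteration 2: XX_XXXXX_XXX____
iteration 3: _XXX___XXX_X___X
iteration 4: XX_X__XX_XXX__XX
iteration 5: _XXX_XXXXX_X_XX_
iteration 6: XX_XXX___XXXXXXX
count of X: 12

12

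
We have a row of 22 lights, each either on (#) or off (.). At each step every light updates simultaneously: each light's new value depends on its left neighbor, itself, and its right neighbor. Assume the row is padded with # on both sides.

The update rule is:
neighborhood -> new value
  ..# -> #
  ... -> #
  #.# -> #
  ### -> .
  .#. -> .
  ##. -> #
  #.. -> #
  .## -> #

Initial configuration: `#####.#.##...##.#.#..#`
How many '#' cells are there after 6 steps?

....##.#########.#.###
########.......##.##..
.......###############
########..............
.......###############  (repeats step 3; period 2)
step 6: ########..............
count of #: 8

8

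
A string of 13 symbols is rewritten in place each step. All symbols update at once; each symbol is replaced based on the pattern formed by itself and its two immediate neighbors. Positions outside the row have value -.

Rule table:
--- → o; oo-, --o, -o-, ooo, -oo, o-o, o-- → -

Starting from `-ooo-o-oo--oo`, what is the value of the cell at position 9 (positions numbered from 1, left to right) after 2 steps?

-------------
ooooooooooooo
position 9 holds o

o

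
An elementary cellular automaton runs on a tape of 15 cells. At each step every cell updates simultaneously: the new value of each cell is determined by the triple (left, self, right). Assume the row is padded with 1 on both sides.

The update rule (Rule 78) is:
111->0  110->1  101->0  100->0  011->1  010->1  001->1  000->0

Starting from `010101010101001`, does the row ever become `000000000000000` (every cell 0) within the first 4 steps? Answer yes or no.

no

010101010101011
010101010101010
010101010101010  (fixed point — unchanged through step 4)
step 4 is 010101010101010, still not uniform 0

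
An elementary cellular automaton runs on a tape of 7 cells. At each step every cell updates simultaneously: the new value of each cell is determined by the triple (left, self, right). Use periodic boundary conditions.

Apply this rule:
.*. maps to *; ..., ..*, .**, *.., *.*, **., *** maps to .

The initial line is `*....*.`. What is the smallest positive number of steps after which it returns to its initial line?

step 1: *....*.

1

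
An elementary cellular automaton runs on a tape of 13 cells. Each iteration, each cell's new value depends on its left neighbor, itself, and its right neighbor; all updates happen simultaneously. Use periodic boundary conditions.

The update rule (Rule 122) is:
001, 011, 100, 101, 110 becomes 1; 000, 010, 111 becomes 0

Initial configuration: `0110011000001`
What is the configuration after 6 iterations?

1111111100010
1000000110101
1100001111011
0110011001110
1111111111011
0000000001110

0000000001110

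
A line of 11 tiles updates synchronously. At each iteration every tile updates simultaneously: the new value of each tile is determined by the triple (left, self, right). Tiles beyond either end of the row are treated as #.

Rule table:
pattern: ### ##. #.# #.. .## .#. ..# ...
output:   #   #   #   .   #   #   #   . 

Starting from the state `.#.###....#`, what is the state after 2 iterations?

######...##
######..###

######..###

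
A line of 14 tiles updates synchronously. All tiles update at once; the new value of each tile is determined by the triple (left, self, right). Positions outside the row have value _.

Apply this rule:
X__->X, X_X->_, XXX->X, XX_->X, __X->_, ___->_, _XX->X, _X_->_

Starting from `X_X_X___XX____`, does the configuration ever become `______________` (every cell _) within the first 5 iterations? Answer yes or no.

no

_____X__XXX___
______X_XXXX__
________XXXXX_
________XXXXXX
________XXXXXX
iteration 5 is ________XXXXXX, still not uniform _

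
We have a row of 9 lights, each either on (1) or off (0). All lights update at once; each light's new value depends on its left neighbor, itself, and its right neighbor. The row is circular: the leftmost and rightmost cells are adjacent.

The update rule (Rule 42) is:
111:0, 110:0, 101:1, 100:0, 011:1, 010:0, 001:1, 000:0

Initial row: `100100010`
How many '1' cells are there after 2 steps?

3

001000101
010001010
count of 1: 3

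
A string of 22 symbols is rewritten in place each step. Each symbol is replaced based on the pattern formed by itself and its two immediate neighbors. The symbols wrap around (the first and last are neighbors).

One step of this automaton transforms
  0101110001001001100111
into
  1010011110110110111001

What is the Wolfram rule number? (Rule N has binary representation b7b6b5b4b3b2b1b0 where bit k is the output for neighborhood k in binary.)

115

position 4: 111 → 0  (bit 7 = 0)
position 5: 110 → 1  (bit 6 = 1)
position 0: 101 → 1  (bit 5 = 1)
position 6: 100 → 1  (bit 4 = 1)
position 3: 011 → 0  (bit 3 = 0)
position 1: 010 → 0  (bit 2 = 0)
position 8: 001 → 1  (bit 1 = 1)
position 7: 000 → 1  (bit 0 = 1)
bits b7..b0 = 01110011 = 115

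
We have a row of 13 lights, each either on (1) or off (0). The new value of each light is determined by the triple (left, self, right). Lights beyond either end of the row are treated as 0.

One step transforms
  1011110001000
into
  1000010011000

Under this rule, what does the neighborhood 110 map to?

At position 5 the neighborhood is 110; the next row has 1 there.

1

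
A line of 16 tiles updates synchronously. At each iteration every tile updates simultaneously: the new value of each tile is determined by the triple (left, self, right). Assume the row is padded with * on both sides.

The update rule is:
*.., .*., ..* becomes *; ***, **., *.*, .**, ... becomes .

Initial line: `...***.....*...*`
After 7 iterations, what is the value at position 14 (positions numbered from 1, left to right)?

.

iteration 1: *.*...*...***.*.
iteration 2: ..**.***.*....*.
iteration 3: **.......**..**.
iteration 4: ..*.....*..**...
iteration 5: ****...****..*.*
iteration 6: ....*.*....***..
iteration 7: *..**.**..*...**
position 14 holds .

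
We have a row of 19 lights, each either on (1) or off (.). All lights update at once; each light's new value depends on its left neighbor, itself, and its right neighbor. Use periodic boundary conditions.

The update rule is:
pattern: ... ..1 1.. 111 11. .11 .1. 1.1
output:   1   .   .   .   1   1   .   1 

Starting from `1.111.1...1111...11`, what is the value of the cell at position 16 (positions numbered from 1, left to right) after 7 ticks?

1

111.11..1.1..1.1.1.
1.1111...1....1.1.1
111..1.1...11..1.11
..1...1..1.11...11.
1...1.....111.1.11.
..1...111.1.11.1111
....1.1.11.11111..1
position 16 holds 1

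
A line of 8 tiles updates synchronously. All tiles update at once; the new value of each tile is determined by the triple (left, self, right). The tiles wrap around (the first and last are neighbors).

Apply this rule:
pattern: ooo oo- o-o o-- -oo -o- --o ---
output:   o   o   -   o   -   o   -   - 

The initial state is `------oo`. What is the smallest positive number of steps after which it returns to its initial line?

8

step 1: o------o
step 2: oo------
step 3: -oo-----
step 4: --oo----
step 5: ---oo---
step 6: ----oo--
step 7: -----oo-
step 8: ------oo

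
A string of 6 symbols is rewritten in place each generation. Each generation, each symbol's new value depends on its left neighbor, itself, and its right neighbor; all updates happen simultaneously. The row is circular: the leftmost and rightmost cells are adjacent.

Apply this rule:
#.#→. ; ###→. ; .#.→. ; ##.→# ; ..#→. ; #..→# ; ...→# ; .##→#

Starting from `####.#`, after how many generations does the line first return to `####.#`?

18

generation 1: ...#.#
generation 2: ##....
generation 3: #####.
generation 4: #...#.
generation 5: .##...
generation 6: .#####
generation 7: .#...#
generation 8: ..##..
generation 9: #.####
generation 10: #.#...
generation 11: ...##.
generation 12: ##.###
generation 13: .#.#..
generation 14: ....##
generation 15: ###.##
generation 16: ..#.#.
generation 17: #....#
generation 18: ####.#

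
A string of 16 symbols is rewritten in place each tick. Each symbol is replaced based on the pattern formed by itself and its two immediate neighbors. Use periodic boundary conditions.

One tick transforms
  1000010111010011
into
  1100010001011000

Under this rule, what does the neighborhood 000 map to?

0

At position 2 the neighborhood is 000; the next row has 0 there.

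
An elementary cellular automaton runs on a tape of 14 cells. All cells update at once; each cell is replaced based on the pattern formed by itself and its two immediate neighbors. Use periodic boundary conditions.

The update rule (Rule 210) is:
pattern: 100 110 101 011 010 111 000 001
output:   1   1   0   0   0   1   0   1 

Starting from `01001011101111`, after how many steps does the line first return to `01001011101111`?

28

00110001100111
11011010111011
11001000011001
11110100101110
01110011000110
10111101101011
10011100100001
11101111010010
01100111001100
10111011110110
00011001110010
00101110111101
11000110011100
01101011101111
00100001100111
11010010111011
11001100011001
11110110101110
01110010000110
10111101001011
10011100110001
11101111011010
01100111001000
10111011110100
00011001110011
10101110111101
10000110011100
01001011101111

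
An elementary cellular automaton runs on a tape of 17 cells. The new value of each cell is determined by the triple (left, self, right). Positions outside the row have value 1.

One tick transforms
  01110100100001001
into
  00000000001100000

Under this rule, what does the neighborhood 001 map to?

At position 7 the neighborhood is 001; the next row has 0 there.

0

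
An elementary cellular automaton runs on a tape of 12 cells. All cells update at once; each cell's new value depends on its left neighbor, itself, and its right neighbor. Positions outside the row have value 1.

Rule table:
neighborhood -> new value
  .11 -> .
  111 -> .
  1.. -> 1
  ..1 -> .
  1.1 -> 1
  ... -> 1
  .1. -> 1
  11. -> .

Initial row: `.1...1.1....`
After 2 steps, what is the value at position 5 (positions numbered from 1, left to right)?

1

1111.111111.
....1......1
position 5 holds 1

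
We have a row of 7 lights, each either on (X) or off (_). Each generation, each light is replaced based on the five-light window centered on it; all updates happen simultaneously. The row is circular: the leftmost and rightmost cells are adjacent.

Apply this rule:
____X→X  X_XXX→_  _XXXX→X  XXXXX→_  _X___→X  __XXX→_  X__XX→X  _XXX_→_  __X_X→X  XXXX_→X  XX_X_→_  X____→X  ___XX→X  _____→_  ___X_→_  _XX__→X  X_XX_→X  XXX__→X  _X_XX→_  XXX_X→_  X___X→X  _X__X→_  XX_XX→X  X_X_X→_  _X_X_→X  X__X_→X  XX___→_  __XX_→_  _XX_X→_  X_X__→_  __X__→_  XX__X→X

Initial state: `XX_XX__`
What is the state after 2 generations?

__XXXXX
XX_X_XX

XX_X_XX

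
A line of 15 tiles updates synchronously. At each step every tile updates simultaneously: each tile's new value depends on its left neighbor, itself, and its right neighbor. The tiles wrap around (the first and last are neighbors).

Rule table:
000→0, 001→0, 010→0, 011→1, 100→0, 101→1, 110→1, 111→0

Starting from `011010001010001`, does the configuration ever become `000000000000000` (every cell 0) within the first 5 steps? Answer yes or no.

yes

111100000100000
100100000000000
000000000000000
all cells are 0 at step 3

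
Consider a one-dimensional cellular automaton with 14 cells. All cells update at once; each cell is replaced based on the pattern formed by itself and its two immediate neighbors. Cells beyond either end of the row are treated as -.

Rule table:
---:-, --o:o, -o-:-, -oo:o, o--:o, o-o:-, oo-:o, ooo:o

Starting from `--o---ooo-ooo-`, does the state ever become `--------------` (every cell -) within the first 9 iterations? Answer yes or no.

-o-o-oooo-oooo
o----oooo-oooo
-o--ooooo-oooo
o-ooooooo-oooo
--ooooooo-oooo
-oooooooo-oooo
ooooooooo-oooo
ooooooooo-oooo  (fixed point — unchanged through iteration 9)
iteration 9 is ooooooooo-oooo, still not uniform -

no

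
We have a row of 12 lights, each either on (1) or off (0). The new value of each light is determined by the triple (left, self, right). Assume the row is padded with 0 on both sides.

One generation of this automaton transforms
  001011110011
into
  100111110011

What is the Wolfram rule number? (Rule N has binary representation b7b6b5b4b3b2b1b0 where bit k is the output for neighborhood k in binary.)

position 5: 111 → 1  (bit 7 = 1)
position 7: 110 → 1  (bit 6 = 1)
position 3: 101 → 1  (bit 5 = 1)
position 8: 100 → 0  (bit 4 = 0)
position 4: 011 → 1  (bit 3 = 1)
position 2: 010 → 0  (bit 2 = 0)
position 1: 001 → 0  (bit 1 = 0)
position 0: 000 → 1  (bit 0 = 1)
bits b7..b0 = 11101001 = 233

233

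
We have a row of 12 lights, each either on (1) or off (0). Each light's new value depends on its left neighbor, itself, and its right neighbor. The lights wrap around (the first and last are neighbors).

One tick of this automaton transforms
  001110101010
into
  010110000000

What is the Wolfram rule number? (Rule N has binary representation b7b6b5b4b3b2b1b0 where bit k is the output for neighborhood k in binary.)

position 3: 111 → 1  (bit 7 = 1)
position 4: 110 → 1  (bit 6 = 1)
position 5: 101 → 0  (bit 5 = 0)
position 11: 100 → 0  (bit 4 = 0)
position 2: 011 → 0  (bit 3 = 0)
position 6: 010 → 0  (bit 2 = 0)
position 1: 001 → 1  (bit 1 = 1)
position 0: 000 → 0  (bit 0 = 0)
bits b7..b0 = 11000010 = 194

194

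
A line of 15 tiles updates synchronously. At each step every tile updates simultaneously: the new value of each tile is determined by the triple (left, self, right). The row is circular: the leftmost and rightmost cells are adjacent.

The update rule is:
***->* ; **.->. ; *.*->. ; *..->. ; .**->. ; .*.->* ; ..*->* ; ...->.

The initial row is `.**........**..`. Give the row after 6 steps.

.....**...**...

*.........*....
*........**...*
........*....*.
.......**...**.
......*....*...
.....**...**...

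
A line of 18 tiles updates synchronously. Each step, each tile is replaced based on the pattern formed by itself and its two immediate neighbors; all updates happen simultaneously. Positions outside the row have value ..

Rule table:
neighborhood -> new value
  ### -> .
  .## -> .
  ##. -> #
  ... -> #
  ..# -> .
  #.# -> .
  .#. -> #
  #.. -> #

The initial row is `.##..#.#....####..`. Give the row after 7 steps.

.####....###.#.#.#

..##.#.####....###
#..#.#....####...#
##.#.####....###.#
.#.#....####...#.#
.#.####....###.#.#
.#....####...#.#.#
.####....###.#.#.#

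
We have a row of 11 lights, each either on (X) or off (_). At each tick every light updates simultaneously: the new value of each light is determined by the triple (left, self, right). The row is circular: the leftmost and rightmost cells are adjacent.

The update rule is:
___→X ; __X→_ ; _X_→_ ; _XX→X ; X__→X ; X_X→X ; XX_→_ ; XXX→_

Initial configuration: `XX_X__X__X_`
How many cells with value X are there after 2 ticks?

5

X_X_X__X__X
_X_X_X__X_X
count of X: 5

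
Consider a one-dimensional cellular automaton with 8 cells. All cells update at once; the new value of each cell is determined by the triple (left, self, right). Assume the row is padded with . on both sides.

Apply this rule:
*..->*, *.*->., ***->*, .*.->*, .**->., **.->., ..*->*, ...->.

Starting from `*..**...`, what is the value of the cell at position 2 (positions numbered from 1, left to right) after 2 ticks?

*

***..*..
.*.****.
position 2 holds *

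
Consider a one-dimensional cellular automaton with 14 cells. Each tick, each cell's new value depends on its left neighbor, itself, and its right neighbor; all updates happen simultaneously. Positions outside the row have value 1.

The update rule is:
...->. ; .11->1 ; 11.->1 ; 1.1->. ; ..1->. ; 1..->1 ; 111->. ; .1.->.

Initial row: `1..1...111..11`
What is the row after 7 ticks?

11..1..1.11.1.
.11..1...11...
.111..1..111..
.1.11..1.1.11.
...111.....11.
1..1.11....11.
11...111...11.

11...111...11.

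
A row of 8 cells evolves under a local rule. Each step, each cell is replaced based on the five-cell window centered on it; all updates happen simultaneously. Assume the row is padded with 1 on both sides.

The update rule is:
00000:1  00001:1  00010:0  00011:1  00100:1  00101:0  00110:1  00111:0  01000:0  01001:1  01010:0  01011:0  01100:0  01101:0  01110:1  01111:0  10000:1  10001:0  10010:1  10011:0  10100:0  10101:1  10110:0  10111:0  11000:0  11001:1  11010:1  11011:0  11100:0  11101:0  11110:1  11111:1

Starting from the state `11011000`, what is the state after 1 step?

10000001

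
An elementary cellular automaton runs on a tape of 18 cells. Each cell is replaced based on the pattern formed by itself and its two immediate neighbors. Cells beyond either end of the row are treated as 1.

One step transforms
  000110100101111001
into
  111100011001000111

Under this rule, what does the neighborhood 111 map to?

0

At position 12 the neighborhood is 111; the next row has 0 there.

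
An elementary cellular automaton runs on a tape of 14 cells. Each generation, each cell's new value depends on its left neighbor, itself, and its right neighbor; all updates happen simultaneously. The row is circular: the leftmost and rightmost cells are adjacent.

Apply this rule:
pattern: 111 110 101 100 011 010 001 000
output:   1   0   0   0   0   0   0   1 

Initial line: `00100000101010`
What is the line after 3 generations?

10001110000000
00100100111110
10000000011100

10000000011100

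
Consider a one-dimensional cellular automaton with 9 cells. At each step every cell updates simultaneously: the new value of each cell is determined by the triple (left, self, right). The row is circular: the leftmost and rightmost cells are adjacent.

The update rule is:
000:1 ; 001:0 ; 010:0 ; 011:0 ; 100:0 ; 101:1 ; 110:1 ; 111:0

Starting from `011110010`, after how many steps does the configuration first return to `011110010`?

step 1: 000010000
step 2: 111000111
step 3: 001010000
step 4: 100100111
step 5: 100000000
step 6: 001111110
step 7: 100000010
step 8: 001111001
step 9: 000001000
step 10: 111100011
step 11: 000101000
step 12: 110010011
step 13: 010000000
step 14: 000111111
step 15: 010000001
step 16: 100111100
step 17: 000000100
step 18: 111110001
step 19: 000010100
step 20: 111001001
step 21: 001000000
step 22: 100011111
step 23: 101000000
step 24: 010011110
step 25: 000000010
step 26: 111111000
step 27: 000001010
step 28: 111100100
step 29: 000100000
step 30: 110001111
step 31: 010100000
step 32: 001001111
step 33: 000000001
step 34: 011111100
step 35: 000000101
step 36: 011110010

36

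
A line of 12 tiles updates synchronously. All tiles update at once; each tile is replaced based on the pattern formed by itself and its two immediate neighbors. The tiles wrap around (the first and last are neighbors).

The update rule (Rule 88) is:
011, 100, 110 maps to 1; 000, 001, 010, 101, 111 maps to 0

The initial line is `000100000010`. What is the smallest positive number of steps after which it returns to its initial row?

12

000010000001
100001000000
010000100000
001000010000
000100001000
000010000100
000001000010
000000100001
100000010000
010000001000
001000000100
000100000010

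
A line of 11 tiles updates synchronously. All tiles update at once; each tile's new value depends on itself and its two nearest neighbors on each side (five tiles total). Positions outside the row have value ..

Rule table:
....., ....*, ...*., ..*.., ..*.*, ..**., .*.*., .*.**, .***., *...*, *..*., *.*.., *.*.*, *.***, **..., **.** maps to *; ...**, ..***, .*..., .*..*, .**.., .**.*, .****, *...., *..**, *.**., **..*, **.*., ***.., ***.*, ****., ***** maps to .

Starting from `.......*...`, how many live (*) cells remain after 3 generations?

generation 1: ********..*
generation 2: .........**
generation 3: ********.*.
count of *: 9

9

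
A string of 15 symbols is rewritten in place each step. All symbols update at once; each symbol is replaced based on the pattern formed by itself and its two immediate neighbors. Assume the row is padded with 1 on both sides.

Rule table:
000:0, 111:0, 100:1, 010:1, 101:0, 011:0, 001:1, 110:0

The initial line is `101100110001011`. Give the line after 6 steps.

000011001011000
100100111000101
011111000101100
000000101100011
100001100010100
010010010110111

010010010110111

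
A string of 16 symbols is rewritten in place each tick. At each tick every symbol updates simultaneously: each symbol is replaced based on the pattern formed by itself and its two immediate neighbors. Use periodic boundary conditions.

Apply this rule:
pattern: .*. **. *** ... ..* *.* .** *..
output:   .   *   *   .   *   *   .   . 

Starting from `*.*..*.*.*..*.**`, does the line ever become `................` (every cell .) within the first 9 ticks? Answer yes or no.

**..*.*.*..*.*.*
**.*.*.*..*.*.*.
.**.*.*..*.*.*.*
*.**.*..*.*.*.*.
.*.**..*.*.*.*.*
*.*.*.*.*.*.*.*.
.*.*.*.*.*.*.*.*
*.*.*.*.*.*.*.*.  (repeats tick 6; period 2)
tick 9: .*.*.*.*.*.*.*.*
tick 9 is .*.*.*.*.*.*.*.*, still not uniform .

no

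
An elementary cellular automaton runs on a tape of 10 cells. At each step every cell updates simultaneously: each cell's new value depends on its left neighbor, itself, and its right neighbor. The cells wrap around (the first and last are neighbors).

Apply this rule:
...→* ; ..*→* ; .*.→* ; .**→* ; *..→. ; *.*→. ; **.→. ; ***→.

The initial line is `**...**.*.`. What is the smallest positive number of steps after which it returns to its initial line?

step 1: *..***..*.
step 2: *.**...**.
step 3: *.*..***..
step 4: *.*.**...*
step 5: ..*.*..***
step 6: .**.*.**..
step 7: **..*.*..*
step 8: ...**.*.**
step 9: .***..*.*.
step 10: **...**.*.

10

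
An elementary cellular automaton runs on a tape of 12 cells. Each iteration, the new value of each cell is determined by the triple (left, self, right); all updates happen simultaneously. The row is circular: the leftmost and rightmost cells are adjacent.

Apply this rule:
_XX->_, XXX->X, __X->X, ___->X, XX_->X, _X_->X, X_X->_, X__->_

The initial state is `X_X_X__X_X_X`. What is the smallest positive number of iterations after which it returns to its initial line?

2

X_X_X_XX_X__
X_X_X__X_X_X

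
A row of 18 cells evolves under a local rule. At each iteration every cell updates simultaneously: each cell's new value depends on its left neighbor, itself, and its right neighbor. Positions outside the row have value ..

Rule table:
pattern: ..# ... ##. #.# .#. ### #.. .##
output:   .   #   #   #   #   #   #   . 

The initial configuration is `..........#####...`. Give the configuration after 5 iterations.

#########..#######
.#########..######
..#########..#####
#..#########..####
##..#########..###

##..#########..###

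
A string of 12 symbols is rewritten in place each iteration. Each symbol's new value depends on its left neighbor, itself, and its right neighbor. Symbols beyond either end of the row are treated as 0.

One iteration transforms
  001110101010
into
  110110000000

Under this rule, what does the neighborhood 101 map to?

0

At position 5 the neighborhood is 101; the next row has 0 there.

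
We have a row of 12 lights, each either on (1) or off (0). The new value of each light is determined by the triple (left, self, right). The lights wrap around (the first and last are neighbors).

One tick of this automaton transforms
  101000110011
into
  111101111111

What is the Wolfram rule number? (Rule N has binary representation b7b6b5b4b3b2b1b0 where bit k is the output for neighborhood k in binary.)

254

position 11: 111 → 1  (bit 7 = 1)
position 0: 110 → 1  (bit 6 = 1)
position 1: 101 → 1  (bit 5 = 1)
position 3: 100 → 1  (bit 4 = 1)
position 6: 011 → 1  (bit 3 = 1)
position 2: 010 → 1  (bit 2 = 1)
position 5: 001 → 1  (bit 1 = 1)
position 4: 000 → 0  (bit 0 = 0)
bits b7..b0 = 11111110 = 254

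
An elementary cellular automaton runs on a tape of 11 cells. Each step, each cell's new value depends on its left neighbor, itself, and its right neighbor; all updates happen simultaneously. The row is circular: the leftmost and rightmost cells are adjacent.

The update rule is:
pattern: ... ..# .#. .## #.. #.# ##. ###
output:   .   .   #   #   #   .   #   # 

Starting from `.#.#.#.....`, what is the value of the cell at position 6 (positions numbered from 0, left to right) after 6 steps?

step 1: .#.#.##....
step 2: .#.#.###...
step 3: .#.#.####..
step 4: .#.#.#####.
step 5: .#.#.######
step 6: .#.#.######
position 6 holds #

#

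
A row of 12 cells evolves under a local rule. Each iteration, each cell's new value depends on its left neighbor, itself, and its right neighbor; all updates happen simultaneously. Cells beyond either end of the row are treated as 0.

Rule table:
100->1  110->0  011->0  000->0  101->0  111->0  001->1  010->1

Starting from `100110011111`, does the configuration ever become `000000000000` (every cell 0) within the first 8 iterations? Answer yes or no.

no

111001100000
000110010000
001001111000
011110000100
100001001110
110011110001
001100001011
010010011000
iteration 8 is 010010011000, still not uniform 0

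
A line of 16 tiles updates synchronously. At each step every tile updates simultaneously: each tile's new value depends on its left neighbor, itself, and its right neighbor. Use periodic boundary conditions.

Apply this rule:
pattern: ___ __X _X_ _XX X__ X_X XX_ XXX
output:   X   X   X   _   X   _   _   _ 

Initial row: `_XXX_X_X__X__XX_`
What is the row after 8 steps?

X____X_XXXXXX__X
_XXXXX_______XX_
X_____XXXXXXX__X
_XXXXX_______XX_  (repeats step 2; period 2)
step 8: _XXXXX_______XX_

_XXXXX_______XX_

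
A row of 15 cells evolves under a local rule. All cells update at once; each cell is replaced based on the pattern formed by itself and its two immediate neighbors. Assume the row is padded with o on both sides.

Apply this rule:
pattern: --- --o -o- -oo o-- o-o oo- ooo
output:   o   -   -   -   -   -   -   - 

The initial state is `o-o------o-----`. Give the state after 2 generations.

-oo------o-----

generation 1: ----oooo---ooo-
generation 2: -oo------o-----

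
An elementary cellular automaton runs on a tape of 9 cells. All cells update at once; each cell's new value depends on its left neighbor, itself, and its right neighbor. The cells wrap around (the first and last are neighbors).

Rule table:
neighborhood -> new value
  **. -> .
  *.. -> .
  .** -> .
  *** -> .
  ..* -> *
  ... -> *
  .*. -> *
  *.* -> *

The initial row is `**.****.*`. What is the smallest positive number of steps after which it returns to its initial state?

18

step 1: ..*....*.
step 2: ***.****.
step 3: ...*....*
step 4: .***.****
step 5: *...*....
step 6: *.***.***
step 7: .*...*...
step 8: **.***.**
step 9: ..*...*..
step 10: ***.***.*
step 11: ...*...*.
step 12: ****.***.
step 13: ....*...*
step 14: .****.***
step 15: *....*...
step 16: *.****.**
step 17: .*....*..
step 18: **.****.*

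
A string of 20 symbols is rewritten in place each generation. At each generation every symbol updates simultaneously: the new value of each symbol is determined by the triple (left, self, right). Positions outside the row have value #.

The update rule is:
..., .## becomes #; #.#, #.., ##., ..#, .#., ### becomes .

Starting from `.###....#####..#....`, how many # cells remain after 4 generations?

11

generation 1: .#...##.#........##.
generation 2: ...#.#....######.#..
generation 3: .#.....##.#.........
generation 4: ...###.#....#######.
count of #: 11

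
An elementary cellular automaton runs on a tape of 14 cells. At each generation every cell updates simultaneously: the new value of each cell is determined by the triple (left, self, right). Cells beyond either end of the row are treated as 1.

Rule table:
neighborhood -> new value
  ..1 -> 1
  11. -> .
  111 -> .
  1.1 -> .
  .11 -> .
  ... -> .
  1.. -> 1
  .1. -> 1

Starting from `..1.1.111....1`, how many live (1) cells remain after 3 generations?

111.1....1..1.
....11..11111.
1..1..11......
count of 1: 4

4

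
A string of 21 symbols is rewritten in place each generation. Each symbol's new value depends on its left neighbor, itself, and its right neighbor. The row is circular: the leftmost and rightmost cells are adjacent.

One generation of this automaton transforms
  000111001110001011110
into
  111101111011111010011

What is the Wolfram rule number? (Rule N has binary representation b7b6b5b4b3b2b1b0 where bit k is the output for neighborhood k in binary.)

position 4: 111 → 0  (bit 7 = 0)
position 5: 110 → 1  (bit 6 = 1)
position 15: 101 → 0  (bit 5 = 0)
position 6: 100 → 1  (bit 4 = 1)
position 3: 011 → 1  (bit 3 = 1)
position 14: 010 → 1  (bit 2 = 1)
position 2: 001 → 1  (bit 1 = 1)
position 0: 000 → 1  (bit 0 = 1)
bits b7..b0 = 01011111 = 95

95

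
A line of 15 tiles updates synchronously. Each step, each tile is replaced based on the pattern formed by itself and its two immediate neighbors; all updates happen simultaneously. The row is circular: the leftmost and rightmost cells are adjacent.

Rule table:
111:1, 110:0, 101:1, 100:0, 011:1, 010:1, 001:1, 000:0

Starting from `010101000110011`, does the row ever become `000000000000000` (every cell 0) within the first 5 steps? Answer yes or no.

no

step 1: 111111001100110
step 2: 111110011001101
step 3: 111100110011011
step 4: 111001100110111
step 5: 110011001101111
step 5 is 110011001101111, still not uniform 0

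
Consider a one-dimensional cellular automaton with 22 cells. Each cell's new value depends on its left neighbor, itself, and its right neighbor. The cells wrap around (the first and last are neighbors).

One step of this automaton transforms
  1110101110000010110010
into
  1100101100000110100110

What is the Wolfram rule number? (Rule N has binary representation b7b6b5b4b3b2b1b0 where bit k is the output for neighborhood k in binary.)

position 1: 111 → 1  (bit 7 = 1)
position 2: 110 → 0  (bit 6 = 0)
position 3: 101 → 0  (bit 5 = 0)
position 9: 100 → 0  (bit 4 = 0)
position 0: 011 → 1  (bit 3 = 1)
position 4: 010 → 1  (bit 2 = 1)
position 13: 001 → 1  (bit 1 = 1)
position 10: 000 → 0  (bit 0 = 0)
bits b7..b0 = 10001110 = 142

142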